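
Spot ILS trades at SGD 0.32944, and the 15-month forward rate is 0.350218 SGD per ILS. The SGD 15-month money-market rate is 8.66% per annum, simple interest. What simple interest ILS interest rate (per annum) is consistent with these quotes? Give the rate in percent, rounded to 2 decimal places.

T = 15/12 years.
By CIP, F/S equals the SGD-to-ILS growth ratio: 0.350218/0.32944 = 1.0630707.
SGD growth factor: 1 + 0.0866×15/12 = 1.108250.
Hence g_ILS = 1.0424989.
r = (1.0424989 − 1)/(15/12) = 0.033999 → 3.40%.

3.40%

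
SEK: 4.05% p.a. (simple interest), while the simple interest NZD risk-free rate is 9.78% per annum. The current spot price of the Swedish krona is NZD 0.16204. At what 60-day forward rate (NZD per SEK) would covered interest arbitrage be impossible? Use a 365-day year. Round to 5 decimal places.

0.16356

T = 60/365 years.
NZD growth factor: 1 + 0.0978×60/365 = 1.0160767.
SEK accumulates by 1 + 0.0405×60/365 = 1.0066575.
So F = 0.16204 × 1.0160767 / 1.0066575 = 0.1635562 (NZD/SEK).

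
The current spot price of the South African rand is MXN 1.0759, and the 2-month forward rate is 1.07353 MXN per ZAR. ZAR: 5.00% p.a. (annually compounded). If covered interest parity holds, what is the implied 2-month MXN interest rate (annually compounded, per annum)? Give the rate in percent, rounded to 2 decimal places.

T = 2/12 years.
By CIP, F/S equals the MXN-to-ZAR growth ratio: 1.07353/1.0759 = 0.9977972.
The ZAR side grows by (1 + 0.0500)^(2/12) = 1.0081648.
So the MXN growth factor = 1.005944.
Annualise: 1.005944^(12/2) − 1 = 0.036198 = 3.62%.

3.62%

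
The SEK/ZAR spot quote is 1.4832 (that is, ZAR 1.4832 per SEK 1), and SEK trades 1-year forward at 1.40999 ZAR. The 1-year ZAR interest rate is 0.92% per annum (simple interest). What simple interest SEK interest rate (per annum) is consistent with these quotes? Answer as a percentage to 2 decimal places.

6.16%

T = 1 year.
By CIP, F/S equals the ZAR-to-SEK growth ratio: 1.40999/1.4832 = 0.9506405.
ZAR growth factor: 1 + 0.0092×1 = 1.009200.
So the SEK growth factor = 1.061600.
r = (1.061600 − 1)/1 = 0.061600 → 6.16%.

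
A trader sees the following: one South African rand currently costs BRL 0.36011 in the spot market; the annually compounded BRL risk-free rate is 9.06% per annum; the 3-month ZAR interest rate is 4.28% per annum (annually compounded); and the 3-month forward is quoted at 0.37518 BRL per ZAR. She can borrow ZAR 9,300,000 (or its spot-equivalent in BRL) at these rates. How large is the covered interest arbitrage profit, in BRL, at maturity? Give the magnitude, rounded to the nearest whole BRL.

T = 3/12 years.
Keep in ZAR, deliver into the forward: 9,300,000·1.01053243·0.37518 = BRL 3,525,923.48.
Swap to BRL now, deposit: 9,300,000·0.36011·1.021918764 = BRL 3,422,429.44.
The quoted forward overvalues ZAR, so borrow BRL, buy ZAR at spot, deposit the ZAR at 4.28%, and sell the proceeds forward at 0.37518.
Arbitrage profit = |3,525,923.48 − 3,422,429.44| = BRL 103,494.

BRL 103,494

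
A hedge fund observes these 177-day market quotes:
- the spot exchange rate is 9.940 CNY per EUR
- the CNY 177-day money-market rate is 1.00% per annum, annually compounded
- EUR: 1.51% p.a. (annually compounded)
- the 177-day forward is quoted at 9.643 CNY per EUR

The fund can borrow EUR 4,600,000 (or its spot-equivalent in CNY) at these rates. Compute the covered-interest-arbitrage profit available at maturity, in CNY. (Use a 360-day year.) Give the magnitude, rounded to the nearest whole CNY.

CNY 1,262,376

T = 177/360 years.
Invest the EUR and cover forward: 4,600,000 × 1.0073958876 × 9.643 = CNY 44,685,865.30.
Convert at spot and invest in CNY: 4,600,000 × 9.940 × 1.0049042326 = CNY 45,948,241.13.
The quoted forward undervalues EUR, so borrow EUR, convert to CNY at spot, deposit the CNY at 1.00%, and buy EUR forward at 9.643 to cover the loan.
The gap between the two covered legs is CNY 1,262,376.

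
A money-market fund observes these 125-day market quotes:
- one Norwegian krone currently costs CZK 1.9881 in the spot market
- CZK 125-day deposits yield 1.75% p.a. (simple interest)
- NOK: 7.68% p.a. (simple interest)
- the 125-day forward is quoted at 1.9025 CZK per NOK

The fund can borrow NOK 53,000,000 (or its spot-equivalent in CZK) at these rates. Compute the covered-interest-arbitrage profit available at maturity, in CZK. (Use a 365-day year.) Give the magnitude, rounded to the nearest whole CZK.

T = 125/365 years.
Route A — deposit NOK, sell forward: 53,000,000 × 1.02630136986 × 1.9025 = CZK 103,484,532.88.
Route B — convert at spot, deposit CZK: 53,000,000 × 1.9881 × 1.00599315068 = CZK 106,000,794.09.
The quoted forward undervalues NOK, so borrow NOK, convert to CZK at spot, deposit the CZK at 1.75%, and buy NOK forward at 1.9025 to cover the loan.
The gap between the two covered legs is CZK 2,516,261.

CZK 2,516,261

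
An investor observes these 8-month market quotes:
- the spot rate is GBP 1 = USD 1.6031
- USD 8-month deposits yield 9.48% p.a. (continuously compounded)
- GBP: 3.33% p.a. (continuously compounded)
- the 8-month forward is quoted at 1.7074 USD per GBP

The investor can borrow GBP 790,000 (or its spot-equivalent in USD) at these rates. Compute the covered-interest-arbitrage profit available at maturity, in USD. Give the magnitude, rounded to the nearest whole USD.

USD 30,053

T = 8/12 years.
Route A — deposit GBP, sell forward: 790,000 × 1.022448254 × 1.7074 = USD 1,379,125.24.
Route B — convert at spot, deposit USD: 790,000 × 1.6031 × 1.065239866 = USD 1,349,071.96.
The quoted forward overvalues GBP, so borrow USD, buy GBP at spot, deposit the GBP at 3.33%, and sell the proceeds forward at 1.7074.
Profit = 1,379,125.24 − 1,349,071.96 = USD 30,053.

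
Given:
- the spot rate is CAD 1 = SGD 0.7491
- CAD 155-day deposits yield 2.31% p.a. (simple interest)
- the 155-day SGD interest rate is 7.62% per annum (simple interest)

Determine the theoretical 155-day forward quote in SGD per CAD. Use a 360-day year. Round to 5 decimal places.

0.76606

T = 155/360 years.
Growth of 1 SGD over T: 1 + 0.0762×155/360 = 1.0328083.
Growth of 1 CAD over T: 1 + 0.0231×155/360 = 1.0099458.
CIP: F = S · (grow SGD)/(grow CAD) = 0.7491 × 1.0328083/1.0099458 = 0.7660576 SGD per CAD.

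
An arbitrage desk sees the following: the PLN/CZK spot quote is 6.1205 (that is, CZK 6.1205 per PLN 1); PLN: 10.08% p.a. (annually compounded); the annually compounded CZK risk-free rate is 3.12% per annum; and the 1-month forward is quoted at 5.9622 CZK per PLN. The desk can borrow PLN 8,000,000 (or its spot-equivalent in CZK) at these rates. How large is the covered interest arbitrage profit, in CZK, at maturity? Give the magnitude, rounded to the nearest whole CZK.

CZK 1,008,661

T = 1/12 years.
Keep in PLN, deliver into the forward: 8,000,000·1.0080352094·5.9622 = CZK 48,080,860.20.
Swap to CZK now, deposit: 8,000,000·6.1205·1.0025635447 = CZK 49,089,521.40.
The quoted forward undervalues PLN, so borrow PLN, convert to CZK at spot, deposit the CZK at 3.12%, and buy PLN forward at 5.9622 to cover the loan.
Arbitrage profit = |48,080,860.20 − 49,089,521.40| = CZK 1,008,661.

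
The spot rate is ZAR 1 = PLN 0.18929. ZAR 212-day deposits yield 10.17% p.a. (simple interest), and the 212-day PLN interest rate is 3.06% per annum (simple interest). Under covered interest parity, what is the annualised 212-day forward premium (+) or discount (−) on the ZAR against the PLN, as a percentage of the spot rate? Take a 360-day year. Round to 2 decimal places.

T = 212/360 years.
F = S · g_PLN/g_ZAR = 0.18929 × 1.018020/1.059890 = 0.18181227.
Annualised premium = (F − S)/S × (1/T) = (0.18181227 − 0.18929)/0.18929 ÷ (212/360) = -6.71%.

-6.71%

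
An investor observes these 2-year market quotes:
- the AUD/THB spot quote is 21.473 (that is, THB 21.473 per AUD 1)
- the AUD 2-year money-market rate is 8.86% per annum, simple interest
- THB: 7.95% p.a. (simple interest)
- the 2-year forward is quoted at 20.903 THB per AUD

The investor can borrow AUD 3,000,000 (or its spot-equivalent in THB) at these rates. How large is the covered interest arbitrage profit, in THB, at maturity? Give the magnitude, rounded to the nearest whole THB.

THB 840,586

T = 2 years.
Route A — deposit AUD, sell forward: 3,000,000 × 1.177200 × 20.903 = THB 73,821,034.80.
Route B — convert at spot, deposit THB: 3,000,000 × 21.473 × 1.159000 = THB 74,661,621.00.
The quoted forward undervalues AUD, so borrow AUD, convert to THB at spot, deposit the THB at 7.95%, and buy AUD forward at 20.903 to cover the loan.
Profit = 74,661,621.00 − 73,821,034.80 = THB 840,586.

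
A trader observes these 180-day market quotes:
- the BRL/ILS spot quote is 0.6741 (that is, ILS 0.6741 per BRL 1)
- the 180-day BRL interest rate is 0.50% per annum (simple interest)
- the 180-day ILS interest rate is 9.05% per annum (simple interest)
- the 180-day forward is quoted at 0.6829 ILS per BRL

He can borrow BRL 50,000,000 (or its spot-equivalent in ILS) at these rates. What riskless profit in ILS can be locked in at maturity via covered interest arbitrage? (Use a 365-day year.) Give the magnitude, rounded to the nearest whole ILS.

T = 180/365 years.
Route A — deposit BRL, sell forward: 50,000,000 × 1.0024657534 × 0.6829 = ILS 34,229,193.15.
Route B — convert at spot, deposit ILS: 50,000,000 × 0.6741 × 1.044630137 = ILS 35,209,258.77.
The quoted forward undervalues BRL, so borrow BRL, convert to ILS at spot, deposit the ILS at 9.05%, and buy BRL forward at 0.6829 to cover the loan.
The gap between the two covered legs is ILS 980,066.

ILS 980,066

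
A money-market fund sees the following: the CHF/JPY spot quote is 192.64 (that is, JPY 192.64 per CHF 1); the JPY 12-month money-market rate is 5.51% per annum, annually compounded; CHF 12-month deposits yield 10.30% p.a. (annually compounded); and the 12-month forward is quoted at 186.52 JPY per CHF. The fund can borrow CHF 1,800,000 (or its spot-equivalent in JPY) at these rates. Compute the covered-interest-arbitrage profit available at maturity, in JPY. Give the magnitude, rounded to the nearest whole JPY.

JPY 4,458,773

T = 1 year.
Keep in CHF, deliver into the forward: 1,800,000·1.103000·186.52 = JPY 370,316,808.00.
Swap to JPY now, deposit: 1,800,000·192.64·1.055100 = JPY 365,858,035.20.
The quoted forward overvalues CHF, so borrow JPY, buy CHF at spot, deposit the CHF at 10.30%, and sell the proceeds forward at 186.52.
Profit = 370,316,808.00 − 365,858,035.20 = JPY 4,458,773.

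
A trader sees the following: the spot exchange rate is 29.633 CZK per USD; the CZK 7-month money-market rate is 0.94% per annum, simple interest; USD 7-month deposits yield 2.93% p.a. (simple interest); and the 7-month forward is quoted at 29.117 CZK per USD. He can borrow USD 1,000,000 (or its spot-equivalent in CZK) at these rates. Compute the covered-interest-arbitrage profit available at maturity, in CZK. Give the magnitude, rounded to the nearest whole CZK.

T = 7/12 years.
Invest the USD and cover forward: 1,000,000 × 1.0170916667 × 29.117 = CZK 29,614,658.06.
Convert at spot and invest in CZK: 1,000,000 × 29.633 × 1.0054833333 = CZK 29,795,487.62.
The quoted forward undervalues USD, so borrow USD, convert to CZK at spot, deposit the CZK at 0.94%, and buy USD forward at 29.117 to cover the loan.
Profit = 29,795,487.62 − 29,614,658.06 = CZK 180,830.

CZK 180,830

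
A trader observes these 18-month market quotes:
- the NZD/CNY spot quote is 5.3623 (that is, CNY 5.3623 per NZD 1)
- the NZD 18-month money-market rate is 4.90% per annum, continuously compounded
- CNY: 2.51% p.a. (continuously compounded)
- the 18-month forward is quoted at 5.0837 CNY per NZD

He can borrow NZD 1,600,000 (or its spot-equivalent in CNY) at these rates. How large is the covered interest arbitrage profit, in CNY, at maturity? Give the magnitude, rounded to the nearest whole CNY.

CNY 154,581

T = 18/12 years.
Invest the NZD and cover forward: 1,600,000 × 1.076268537 × 5.0837 = CNY 8,754,282.18.
Convert at spot and invest in CNY: 1,600,000 × 5.3623 × 1.038367741 = CNY 8,908,862.94.
The quoted forward undervalues NZD, so borrow NZD, convert to CNY at spot, deposit the CNY at 2.51%, and buy NZD forward at 5.0837 to cover the loan.
The gap between the two covered legs is CNY 154,581.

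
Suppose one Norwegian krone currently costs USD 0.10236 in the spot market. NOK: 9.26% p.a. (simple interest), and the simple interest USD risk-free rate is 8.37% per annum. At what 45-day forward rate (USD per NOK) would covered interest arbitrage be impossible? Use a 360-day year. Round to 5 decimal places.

0.10225

T = 45/360 years.
USD growth factor: 1 + 0.0837×45/360 = 1.0104625.
NOK accumulates by 1 + 0.0926×45/360 = 1.011575.
So F = 0.10236 × 1.0104625 / 1.011575 = 0.1022474 (USD/NOK).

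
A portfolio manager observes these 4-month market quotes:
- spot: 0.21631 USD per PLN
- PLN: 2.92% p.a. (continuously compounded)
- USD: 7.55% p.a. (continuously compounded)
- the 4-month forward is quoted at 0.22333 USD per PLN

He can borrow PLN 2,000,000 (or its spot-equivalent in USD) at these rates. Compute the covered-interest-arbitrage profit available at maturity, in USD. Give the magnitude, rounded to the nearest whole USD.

USD 7,383

T = 4/12 years.
Route A — deposit PLN, sell forward: 2,000,000 × 1.00978086 × 0.22333 = USD 451,028.72.
Route B — convert at spot, deposit USD: 2,000,000 × 0.21631 × 1.02548602 = USD 443,645.76.
The quoted forward overvalues PLN, so borrow USD, buy PLN at spot, deposit the PLN at 2.92%, and sell the proceeds forward at 0.22333.
Arbitrage profit = |451,028.72 − 443,645.76| = USD 7,383.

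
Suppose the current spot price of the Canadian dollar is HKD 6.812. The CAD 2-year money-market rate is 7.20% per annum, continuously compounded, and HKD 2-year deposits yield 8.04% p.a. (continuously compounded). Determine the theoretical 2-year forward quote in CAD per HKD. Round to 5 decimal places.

T = 2 years.
HKD growth factor: e^(0.0804×2) = 1.1744501.
Growth of 1 CAD over T: e^(0.0720×2) = 1.1548841.
CIP: F = S · (grow HKD)/(grow CAD) = 6.812 × 1.1744501/1.1548841 = 6.927409 HKD per CAD.
Invert for CAD per HKD: 1 / 6.927409 = 0.14435.

0.14435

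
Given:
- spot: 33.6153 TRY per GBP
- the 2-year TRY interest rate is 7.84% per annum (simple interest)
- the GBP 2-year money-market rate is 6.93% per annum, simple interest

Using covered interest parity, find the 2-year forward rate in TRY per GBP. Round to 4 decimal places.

34.1526

T = 2 years.
TRY accumulates by 1 + 0.0784×2 = 1.156800.
GBP growth factor: 1 + 0.0693×2 = 1.138600.
So F = 33.6153 × 1.156800 / 1.138600 = 34.152625 (TRY/GBP).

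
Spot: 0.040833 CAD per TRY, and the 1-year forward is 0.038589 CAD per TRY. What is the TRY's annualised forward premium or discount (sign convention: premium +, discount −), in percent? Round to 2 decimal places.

-5.50%

T = 1 year.
Period premium: (0.038589 − 0.040833)/0.040833 = -0.0549556.
×(1/T) gives -5.50% p.a.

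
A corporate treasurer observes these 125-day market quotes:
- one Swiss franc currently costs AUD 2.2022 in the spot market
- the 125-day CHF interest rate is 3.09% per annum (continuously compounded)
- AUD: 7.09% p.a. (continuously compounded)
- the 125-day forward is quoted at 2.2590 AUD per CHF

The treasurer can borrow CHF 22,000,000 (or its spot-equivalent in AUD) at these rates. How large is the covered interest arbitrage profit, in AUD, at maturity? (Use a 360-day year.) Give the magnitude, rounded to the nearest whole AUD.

T = 125/360 years.
Route A — deposit CHF, sell forward: 22,000,000 × 1.0107869306 × 2.2590 = AUD 50,234,088.88.
Route B — convert at spot, deposit AUD: 22,000,000 × 2.2022 × 1.0249235819 = AUD 49,655,907.67.
The quoted forward overvalues CHF, so borrow AUD, buy CHF at spot, deposit the CHF at 3.09%, and sell the proceeds forward at 2.2590.
Profit = 50,234,088.88 − 49,655,907.67 = AUD 578,181.

AUD 578,181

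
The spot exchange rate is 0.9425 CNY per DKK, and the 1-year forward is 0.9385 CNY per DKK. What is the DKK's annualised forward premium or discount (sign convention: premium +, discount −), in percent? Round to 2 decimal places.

-0.42%

T = 1 year.
Period premium: (0.9385 − 0.9425)/0.9425 = -0.0042440.
×(1/T) gives -0.42% p.a.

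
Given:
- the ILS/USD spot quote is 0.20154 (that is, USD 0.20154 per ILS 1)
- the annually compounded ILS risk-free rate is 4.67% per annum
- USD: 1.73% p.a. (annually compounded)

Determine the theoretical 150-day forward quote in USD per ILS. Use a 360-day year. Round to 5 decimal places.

0.19916

T = 150/360 years.
USD growth factor: (1 + 0.0173)^(150/360) = 1.0071723.
ILS accumulates by (1 + 0.0467)^(150/360) = 1.0191996.
So F = 0.20154 × 1.0071723 / 1.0191996 = 0.1991617 (USD/ILS).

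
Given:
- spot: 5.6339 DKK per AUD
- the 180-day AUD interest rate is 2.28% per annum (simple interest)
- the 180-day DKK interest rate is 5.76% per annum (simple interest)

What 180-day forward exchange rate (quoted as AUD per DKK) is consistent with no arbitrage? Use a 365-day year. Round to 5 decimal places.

0.17453

T = 180/365 years.
DKK accumulates by 1 + 0.0576×180/365 = 1.0284055.
Growth of 1 AUD over T: 1 + 0.0228×180/365 = 1.0112438.
CIP: F = S · (grow DKK)/(grow AUD) = 5.6339 × 1.0284055/1.0112438 = 5.729512 DKK per AUD.
Invert for AUD per DKK: 1 / 5.729512 = 0.17453.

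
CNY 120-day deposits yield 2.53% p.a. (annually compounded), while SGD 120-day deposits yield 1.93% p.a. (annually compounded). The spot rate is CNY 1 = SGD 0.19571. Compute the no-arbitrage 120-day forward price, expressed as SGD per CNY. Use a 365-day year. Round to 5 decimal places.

T = 120/365 years.
SGD growth factor: (1 + 0.0193)^(120/365) = 1.0063045.
CNY growth factor: (1 + 0.0253)^(120/365) = 1.0082482.
Forward (SGD per CNY) = 0.19571 × 1.0063045 / 1.0082482 = 0.1953327.

0.19533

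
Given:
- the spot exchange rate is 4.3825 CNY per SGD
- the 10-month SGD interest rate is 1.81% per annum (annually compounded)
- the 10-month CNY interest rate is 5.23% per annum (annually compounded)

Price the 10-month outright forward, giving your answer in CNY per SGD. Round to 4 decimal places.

T = 10/12 years.
Growth of 1 CNY over T: (1 + 0.0523)^(10/12) = 1.0433971.
SGD accumulates by (1 + 0.0181)^(10/12) = 1.0150607.
So F = 4.3825 × 1.0433971 / 1.0150607 = 4.504842 (CNY/SGD).

4.5048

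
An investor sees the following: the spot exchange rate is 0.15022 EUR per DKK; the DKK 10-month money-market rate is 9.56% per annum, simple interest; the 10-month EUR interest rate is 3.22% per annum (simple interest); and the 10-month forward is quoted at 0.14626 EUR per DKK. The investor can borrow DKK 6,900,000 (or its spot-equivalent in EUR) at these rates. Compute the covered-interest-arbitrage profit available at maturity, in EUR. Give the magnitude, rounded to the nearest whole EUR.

EUR 25,262

T = 10/12 years.
Invest the DKK and cover forward: 6,900,000 × 1.079666667 × 0.14626 = EUR 1,089,593.12.
Convert at spot and invest in EUR: 6,900,000 × 0.15022 × 1.026833333 = EUR 1,064,331.23.
The quoted forward overvalues DKK, so borrow EUR, buy DKK at spot, deposit the DKK at 9.56%, and sell the proceeds forward at 0.14626.
Profit = 1,089,593.12 − 1,064,331.23 = EUR 25,262.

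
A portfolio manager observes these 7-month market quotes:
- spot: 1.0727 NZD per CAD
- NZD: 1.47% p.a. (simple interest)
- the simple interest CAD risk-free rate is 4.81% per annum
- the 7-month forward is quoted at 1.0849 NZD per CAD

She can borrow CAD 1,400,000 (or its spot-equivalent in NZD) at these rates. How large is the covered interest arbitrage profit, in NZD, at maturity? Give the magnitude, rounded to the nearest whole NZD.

NZD 46,819

T = 7/12 years.
Keep in CAD, deliver into the forward: 1,400,000·1.028058333·1.0849 = NZD 1,561,476.68.
Swap to NZD now, deposit: 1,400,000·1.0727·1.008575 = NZD 1,514,657.76.
The quoted forward overvalues CAD, so borrow NZD, buy CAD at spot, deposit the CAD at 4.81%, and sell the proceeds forward at 1.0849.
Profit = 1,561,476.68 − 1,514,657.76 = NZD 46,819.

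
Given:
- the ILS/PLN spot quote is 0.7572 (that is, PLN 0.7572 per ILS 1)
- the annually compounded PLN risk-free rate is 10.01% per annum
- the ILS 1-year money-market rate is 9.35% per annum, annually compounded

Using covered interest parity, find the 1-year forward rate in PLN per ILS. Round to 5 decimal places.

0.76177

T = 1 year.
Growth of 1 PLN over T: (1 + 0.1001)^1 = 1.100100.
ILS growth factor: (1 + 0.0935)^1 = 1.093500.
Forward (PLN per ILS) = 0.7572 × 1.100100 / 1.093500 = 0.7617702.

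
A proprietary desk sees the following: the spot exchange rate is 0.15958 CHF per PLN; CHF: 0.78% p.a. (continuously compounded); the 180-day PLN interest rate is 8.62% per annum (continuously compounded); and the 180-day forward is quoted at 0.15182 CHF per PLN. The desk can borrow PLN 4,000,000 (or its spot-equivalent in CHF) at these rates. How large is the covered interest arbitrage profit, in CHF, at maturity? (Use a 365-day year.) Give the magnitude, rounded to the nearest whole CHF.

T = 180/365 years.
Keep in PLN, deliver into the forward: 4,000,000·1.04342606·0.15182 = CHF 633,651.78.
Swap to CHF now, deposit: 4,000,000·0.15958·1.00385398 = CHF 640,780.07.
The quoted forward undervalues PLN, so borrow PLN, convert to CHF at spot, deposit the CHF at 0.78%, and buy PLN forward at 0.15182 to cover the loan.
Profit = 640,780.07 − 633,651.78 = CHF 7,128.

CHF 7,128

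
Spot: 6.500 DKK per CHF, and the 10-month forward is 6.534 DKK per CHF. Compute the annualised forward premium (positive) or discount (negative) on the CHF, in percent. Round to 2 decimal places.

+0.63%

T = 10/12 years.
(F − S)/S = (6.534 − 6.5)/6.5 = 0.0052308.
Annualise by dividing by T: 0.0052308 / (10/12) = 0.006277 → 0.63%.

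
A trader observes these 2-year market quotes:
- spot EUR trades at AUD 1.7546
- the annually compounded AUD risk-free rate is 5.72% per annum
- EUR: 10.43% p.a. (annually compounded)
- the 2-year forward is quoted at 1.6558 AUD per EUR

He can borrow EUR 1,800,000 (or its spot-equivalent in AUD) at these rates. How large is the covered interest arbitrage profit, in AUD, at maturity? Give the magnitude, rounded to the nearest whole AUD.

T = 2 years.
Route A — deposit EUR, sell forward: 1,800,000 × 1.21947849 × 1.6558 = AUD 3,634,582.47.
Route B — convert at spot, deposit AUD: 1,800,000 × 1.7546 × 1.11767184 = AUD 3,529,920.62.
The quoted forward overvalues EUR, so borrow AUD, buy EUR at spot, deposit the EUR at 10.43%, and sell the proceeds forward at 1.6558.
The gap between the two covered legs is AUD 104,662.

AUD 104,662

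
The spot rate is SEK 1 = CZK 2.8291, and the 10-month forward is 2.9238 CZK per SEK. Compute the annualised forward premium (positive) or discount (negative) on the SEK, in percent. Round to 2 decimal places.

+4.02%

T = 10/12 years.
Period premium: (2.9238 − 2.8291)/2.8291 = 0.0334735.
Per annum: 0.0334735 / (10/12) = 0.040168 = 4.02%.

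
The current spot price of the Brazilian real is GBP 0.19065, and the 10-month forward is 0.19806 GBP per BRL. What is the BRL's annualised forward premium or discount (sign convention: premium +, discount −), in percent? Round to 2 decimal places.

+4.66%

T = 10/12 years.
(F − S)/S = (0.19806 − 0.19065)/0.19065 = 0.0388670.
Per annum: 0.0388670 / (10/12) = 0.046640 = 4.66%.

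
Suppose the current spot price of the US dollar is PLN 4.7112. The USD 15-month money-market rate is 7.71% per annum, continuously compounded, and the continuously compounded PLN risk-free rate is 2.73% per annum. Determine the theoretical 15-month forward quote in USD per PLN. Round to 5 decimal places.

T = 15/12 years.
Growth of 1 PLN over T: e^(0.0273×15/12) = 1.0347139.
USD growth factor: e^(0.0771×15/12) = 1.1011719.
So F = 4.7112 × 1.0347139 / 1.1011719 = 4.426869 (PLN/USD).
Invert for USD per PLN: 1 / 4.426869 = 0.22589.

0.22589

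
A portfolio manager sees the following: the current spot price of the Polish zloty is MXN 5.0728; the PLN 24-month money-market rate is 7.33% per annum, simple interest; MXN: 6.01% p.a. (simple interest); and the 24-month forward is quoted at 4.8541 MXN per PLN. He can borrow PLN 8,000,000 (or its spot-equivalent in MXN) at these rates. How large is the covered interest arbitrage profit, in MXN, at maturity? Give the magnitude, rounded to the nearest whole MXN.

MXN 934,716

T = 2 years.
Invest the PLN and cover forward: 8,000,000 × 1.146600 × 4.8541 = MXN 44,525,688.48.
Convert at spot and invest in MXN: 8,000,000 × 5.0728 × 1.120200 = MXN 45,460,404.48.
The quoted forward undervalues PLN, so borrow PLN, convert to MXN at spot, deposit the MXN at 6.01%, and buy PLN forward at 4.8541 to cover the loan.
Profit = 45,460,404.48 − 44,525,688.48 = MXN 934,716.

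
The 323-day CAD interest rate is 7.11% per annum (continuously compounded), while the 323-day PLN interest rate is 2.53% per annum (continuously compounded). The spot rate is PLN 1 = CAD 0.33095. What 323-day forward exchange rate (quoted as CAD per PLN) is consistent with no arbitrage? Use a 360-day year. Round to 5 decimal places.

0.34483

T = 323/360 years.
Growth of 1 CAD over T: e^(0.0711×323/360) = 1.0658712.
PLN growth factor: e^(0.0253×323/360) = 1.0229593.
CIP: F = S · (grow CAD)/(grow PLN) = 0.33095 × 1.0658712/1.0229593 = 0.3448330 CAD per PLN.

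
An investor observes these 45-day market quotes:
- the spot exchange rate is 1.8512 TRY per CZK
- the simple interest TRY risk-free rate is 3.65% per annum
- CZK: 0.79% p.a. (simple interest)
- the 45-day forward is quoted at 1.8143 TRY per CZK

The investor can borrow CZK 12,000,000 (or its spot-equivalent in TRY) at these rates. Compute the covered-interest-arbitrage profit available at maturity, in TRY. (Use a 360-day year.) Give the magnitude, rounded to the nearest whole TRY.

T = 45/360 years.
Keep in CZK, deliver into the forward: 12,000,000·1.0009875·1.8143 = TRY 21,793,099.46.
Swap to TRY now, deposit: 12,000,000·1.8512·1.0045625 = TRY 22,315,753.20.
The quoted forward undervalues CZK, so borrow CZK, convert to TRY at spot, deposit the TRY at 3.65%, and buy CZK forward at 1.8143 to cover the loan.
Arbitrage profit = |21,793,099.46 − 22,315,753.20| = TRY 522,654.

TRY 522,654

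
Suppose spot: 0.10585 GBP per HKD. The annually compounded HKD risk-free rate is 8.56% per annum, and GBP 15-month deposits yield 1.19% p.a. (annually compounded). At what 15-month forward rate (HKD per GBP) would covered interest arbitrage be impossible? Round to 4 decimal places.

10.3151

T = 15/12 years.
GBP growth factor: (1 + 0.0119)^(15/12) = 1.01489706.
Growth of 1 HKD over T: (1 + 0.0856)^(15/12) = 1.10812128.
Forward (GBP per HKD) = 0.10585 × 1.01489706 / 1.10812128 = 0.096945033.
Quoted the other way: 1/0.096945033 = 10.3151 HKD per GBP.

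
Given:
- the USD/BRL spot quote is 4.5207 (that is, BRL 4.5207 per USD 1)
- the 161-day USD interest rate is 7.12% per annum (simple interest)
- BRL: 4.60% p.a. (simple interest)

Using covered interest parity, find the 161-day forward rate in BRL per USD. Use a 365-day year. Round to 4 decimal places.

T = 161/365 years.
BRL accumulates by 1 + 0.0460×161/365 = 1.0202904.
USD growth factor: 1 + 0.0712×161/365 = 1.031406.
Forward (BRL per USD) = 4.5207 × 1.0202904 / 1.031406 = 4.471980.

4.4720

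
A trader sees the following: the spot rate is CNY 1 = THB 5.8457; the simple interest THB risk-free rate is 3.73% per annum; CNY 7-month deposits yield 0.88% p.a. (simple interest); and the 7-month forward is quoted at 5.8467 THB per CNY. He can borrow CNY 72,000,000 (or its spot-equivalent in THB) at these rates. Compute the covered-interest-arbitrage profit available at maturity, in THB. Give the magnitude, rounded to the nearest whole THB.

T = 7/12 years.
Route A — deposit CNY, sell forward: 72,000,000 × 1.00513333333 × 5.8467 = THB 423,123,340.32.
Route B — convert at spot, deposit THB: 72,000,000 × 5.8457 × 1.02175833333 = THB 430,048,273.62.
The quoted forward undervalues CNY, so borrow CNY, convert to THB at spot, deposit the THB at 3.73%, and buy CNY forward at 5.8467 to cover the loan.
The gap between the two covered legs is THB 6,924,933.

THB 6,924,933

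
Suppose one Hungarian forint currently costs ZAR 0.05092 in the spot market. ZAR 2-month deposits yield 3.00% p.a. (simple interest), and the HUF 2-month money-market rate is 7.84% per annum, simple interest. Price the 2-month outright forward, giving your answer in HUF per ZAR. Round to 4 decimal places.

T = 2/12 years.
Growth of 1 ZAR over T: 1 + 0.0300×2/12 = 1.005000.
HUF growth factor: 1 + 0.0784×2/12 = 1.01306667.
So F = 0.05092 × 1.005000 / 1.01306667 = 0.050514543 (ZAR/HUF).
Quoted the other way: 1/0.050514543 = 19.7963 HUF per ZAR.

19.7963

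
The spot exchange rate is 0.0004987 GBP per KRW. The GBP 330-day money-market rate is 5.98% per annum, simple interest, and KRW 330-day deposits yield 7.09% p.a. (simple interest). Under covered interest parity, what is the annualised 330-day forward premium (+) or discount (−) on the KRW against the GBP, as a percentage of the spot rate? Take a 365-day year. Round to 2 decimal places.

-1.04%

T = 330/365 years.
No-arbitrage forward: 0.0004987 × 1.0540658 / 1.0641014 = 0.0004939967 GBP/KRW.
(F − S)/S ÷ T = (0.0004939967 − 0.0004987)/0.0004987/(330/365) = -0.010431 → -1.04%.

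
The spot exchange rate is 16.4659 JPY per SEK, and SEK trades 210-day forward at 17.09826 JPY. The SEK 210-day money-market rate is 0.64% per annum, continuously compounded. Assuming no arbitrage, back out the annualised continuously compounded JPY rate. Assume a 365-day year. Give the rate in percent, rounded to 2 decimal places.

7.19%

T = 210/365 years.
CIP gives F = S · g_JPY/g_SEK, so g_JPY/g_SEK = 17.09826/16.4659 = 1.0384042.
SEK growth factor: e^(0.0064×210/365) = 1.003689.
Hence g_JPY = 1.0422349.
Take logs: ln 1.0422349 / (210/365) = 0.071900, so 7.19%.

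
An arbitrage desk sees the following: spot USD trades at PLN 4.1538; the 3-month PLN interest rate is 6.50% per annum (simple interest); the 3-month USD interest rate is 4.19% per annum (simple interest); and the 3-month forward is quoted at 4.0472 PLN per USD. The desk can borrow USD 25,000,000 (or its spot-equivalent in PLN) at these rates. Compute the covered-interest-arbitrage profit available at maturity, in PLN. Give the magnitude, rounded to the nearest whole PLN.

PLN 3,292,621

T = 3/12 years.
Keep in USD, deliver into the forward: 25,000,000·1.010475·4.0472 = PLN 102,239,860.50.
Swap to PLN now, deposit: 25,000,000·4.1538·1.016250 = PLN 105,532,481.25.
The quoted forward undervalues USD, so borrow USD, convert to PLN at spot, deposit the PLN at 6.50%, and buy USD forward at 4.0472 to cover the loan.
Arbitrage profit = |102,239,860.50 − 105,532,481.25| = PLN 3,292,621.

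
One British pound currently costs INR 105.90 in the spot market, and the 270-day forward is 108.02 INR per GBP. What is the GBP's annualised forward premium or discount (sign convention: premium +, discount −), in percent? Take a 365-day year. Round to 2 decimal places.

T = 270/365 years.
Period premium: (108.02 − 105.9)/105.9 = 0.0200189.
Annualise by dividing by T: 0.0200189 / (270/365) = 0.027063 → 2.71%.

+2.71%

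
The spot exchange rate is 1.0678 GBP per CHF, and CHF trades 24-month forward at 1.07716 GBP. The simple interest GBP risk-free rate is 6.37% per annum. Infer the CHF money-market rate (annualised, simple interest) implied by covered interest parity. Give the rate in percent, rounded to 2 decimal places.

5.88%

T = 2 years.
F/S = 1.07716/1.0678 = 1.0087657 = (growth of GBP) / (growth of CHF).
The GBP side grows by 1 + 0.0637×2 = 1.127400.
So the CHF growth factor = 1.1176034.
(1.1176034 − 1)/T = 0.058802, i.e. 5.88%.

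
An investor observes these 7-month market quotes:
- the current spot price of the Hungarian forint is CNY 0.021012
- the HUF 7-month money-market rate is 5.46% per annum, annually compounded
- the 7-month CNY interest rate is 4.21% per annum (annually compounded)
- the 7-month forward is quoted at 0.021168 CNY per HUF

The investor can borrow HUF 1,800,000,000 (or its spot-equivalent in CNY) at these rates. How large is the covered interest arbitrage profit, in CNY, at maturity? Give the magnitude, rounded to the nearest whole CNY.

CNY 560,055

T = 7/12 years.
Route A — deposit HUF, sell forward: 1,800,000,000 × 1.0314967503 × 0.021168 = CNY 39,302,501.78.
Route B — convert at spot, deposit CNY: 1,800,000,000 × 0.021012 × 1.0243471126 = CNY 38,742,446.75.
The quoted forward overvalues HUF, so borrow CNY, buy HUF at spot, deposit the HUF at 5.46%, and sell the proceeds forward at 0.021168.
Profit = 39,302,501.78 − 38,742,446.75 = CNY 560,055.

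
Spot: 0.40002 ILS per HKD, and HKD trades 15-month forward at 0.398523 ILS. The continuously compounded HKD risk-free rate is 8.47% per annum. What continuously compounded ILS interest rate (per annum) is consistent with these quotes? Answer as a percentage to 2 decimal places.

T = 15/12 years.
By CIP, F/S equals the ILS-to-HKD growth ratio: 0.398523/0.40002 = 0.9962577.
HKD growth factor: e^(0.0847×15/12) = 1.1116829.
Hence g_ILS = 1.1075226.
r = ln(1.1075226)/(15/12) = 0.081701 → 8.17%.

8.17%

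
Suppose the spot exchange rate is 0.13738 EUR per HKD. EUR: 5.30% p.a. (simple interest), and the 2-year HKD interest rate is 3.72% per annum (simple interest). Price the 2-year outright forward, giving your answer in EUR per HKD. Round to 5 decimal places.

T = 2 years.
Growth of 1 EUR over T: 1 + 0.0530×2 = 1.106000.
HKD accumulates by 1 + 0.0372×2 = 1.074400.
So F = 0.13738 × 1.106000 / 1.074400 = 0.1414206 (EUR/HKD).

0.14142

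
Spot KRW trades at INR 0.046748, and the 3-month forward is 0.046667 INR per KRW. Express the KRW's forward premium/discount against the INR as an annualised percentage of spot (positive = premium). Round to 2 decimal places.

T = 3/12 years.
KRW trades forward at -0.17327% vs spot over the period.
×(1/T) gives -0.69% p.a.

-0.69%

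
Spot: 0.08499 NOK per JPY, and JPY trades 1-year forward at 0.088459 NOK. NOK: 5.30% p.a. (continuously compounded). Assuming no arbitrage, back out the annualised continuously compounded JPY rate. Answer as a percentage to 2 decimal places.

T = 1 year.
CIP gives F = S · g_NOK/g_JPY, so g_NOK/g_JPY = 0.088459/0.08499 = 1.0408166.
NOK growth factor: e^(0.0530×1) = 1.0544296.
So the JPY growth factor = 1.0130792.
Take logs: ln 1.0130792 / 1 = 0.012994, so 1.30%.

1.30%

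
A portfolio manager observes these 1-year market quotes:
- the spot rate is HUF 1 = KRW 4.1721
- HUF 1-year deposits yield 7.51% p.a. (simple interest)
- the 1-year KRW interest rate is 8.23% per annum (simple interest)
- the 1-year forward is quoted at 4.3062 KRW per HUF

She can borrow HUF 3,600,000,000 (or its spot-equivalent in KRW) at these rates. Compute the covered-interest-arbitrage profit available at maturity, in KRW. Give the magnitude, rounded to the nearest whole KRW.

T = 1 year.
Invest the HUF and cover forward: 3,600,000,000 × 1.075100 × 4.3062 = KRW 16,666,544,232.00.
Convert at spot and invest in KRW: 3,600,000,000 × 4.1721 × 1.082300 = KRW 16,255,669,788.00.
The quoted forward overvalues HUF, so borrow KRW, buy HUF at spot, deposit the HUF at 7.51%, and sell the proceeds forward at 4.3062.
The gap between the two covered legs is KRW 410,874,444.

KRW 410,874,444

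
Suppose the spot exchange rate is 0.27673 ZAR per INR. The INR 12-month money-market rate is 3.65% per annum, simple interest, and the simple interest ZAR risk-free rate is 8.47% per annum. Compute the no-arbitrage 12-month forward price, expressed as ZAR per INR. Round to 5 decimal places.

0.28960

T = 1 year.
ZAR accumulates by 1 + 0.0847×1 = 1.084700.
INR growth factor: 1 + 0.0365×1 = 1.036500.
So F = 0.27673 × 1.084700 / 1.036500 = 0.2895987 (ZAR/INR).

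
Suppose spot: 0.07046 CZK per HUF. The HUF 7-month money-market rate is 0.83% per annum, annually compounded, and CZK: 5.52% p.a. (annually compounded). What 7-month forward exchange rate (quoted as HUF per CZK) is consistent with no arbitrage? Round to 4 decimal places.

13.8210

T = 7/12 years.
Growth of 1 CZK over T: (1 + 0.0552)^(7/12) = 1.03183904.
Growth of 1 HUF over T: (1 + 0.0083)^(7/12) = 1.00483333.
So F = 0.07046 × 1.03183904 / 1.00483333 = 0.072353670 (CZK/HUF).
Quoted the other way: 1/0.072353670 = 13.8210 HUF per CZK.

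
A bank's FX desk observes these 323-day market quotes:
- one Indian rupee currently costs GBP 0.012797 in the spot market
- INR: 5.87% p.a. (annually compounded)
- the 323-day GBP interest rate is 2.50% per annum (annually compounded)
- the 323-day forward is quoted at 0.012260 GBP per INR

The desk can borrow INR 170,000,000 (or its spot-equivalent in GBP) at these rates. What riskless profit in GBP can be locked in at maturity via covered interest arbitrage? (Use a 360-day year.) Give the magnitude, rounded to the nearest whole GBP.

GBP 30,581

T = 323/360 years.
Keep in INR, deliver into the forward: 170,000,000·1.052511399·0.012260 = GBP 2,193,644.26.
Swap to GBP now, deposit: 170,000,000·0.012797·1.022402 = GBP 2,224,225.33.
The quoted forward undervalues INR, so borrow INR, convert to GBP at spot, deposit the GBP at 2.50%, and buy INR forward at 0.012260 to cover the loan.
The gap between the two covered legs is GBP 30,581.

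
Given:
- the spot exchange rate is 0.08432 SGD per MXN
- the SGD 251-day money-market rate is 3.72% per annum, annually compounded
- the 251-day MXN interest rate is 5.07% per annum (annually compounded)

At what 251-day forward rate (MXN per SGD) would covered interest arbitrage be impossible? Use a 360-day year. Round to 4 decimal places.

T = 251/360 years.
SGD accumulates by (1 + 0.0372)^(251/360) = 1.02579291.
MXN growth factor: (1 + 0.0507)^(251/360) = 1.03508365.
Forward (SGD per MXN) = 0.08432 × 1.02579291 / 1.03508365 = 0.083563158.
Invert for MXN per SGD: 1 / 0.083563158 = 11.9670.

11.9670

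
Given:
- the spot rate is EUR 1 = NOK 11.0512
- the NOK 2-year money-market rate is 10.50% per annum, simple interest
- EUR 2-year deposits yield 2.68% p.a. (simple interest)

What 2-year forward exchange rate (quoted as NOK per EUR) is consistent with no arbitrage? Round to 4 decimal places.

12.6917

T = 2 years.
NOK accumulates by 1 + 0.1050×2 = 1.210000.
EUR accumulates by 1 + 0.0268×2 = 1.053600.
So F = 11.0512 × 1.210000 / 1.053600 = 12.691678 (NOK/EUR).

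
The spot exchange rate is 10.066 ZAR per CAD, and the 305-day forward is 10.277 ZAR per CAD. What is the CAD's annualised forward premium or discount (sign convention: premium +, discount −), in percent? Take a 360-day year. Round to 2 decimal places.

T = 305/360 years.
Period premium: (10.277 − 10.066)/10.066 = 0.0209617.
×(1/T) gives 2.47% p.a.

+2.47%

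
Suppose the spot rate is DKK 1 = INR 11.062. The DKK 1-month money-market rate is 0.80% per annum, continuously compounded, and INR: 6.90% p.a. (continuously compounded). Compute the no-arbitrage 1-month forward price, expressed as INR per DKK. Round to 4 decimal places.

11.1184

T = 1/12 years.
Growth of 1 INR over T: e^(0.0690×1/12) = 1.00576656.
DKK accumulates by e^(0.0080×1/12) = 1.00066689.
So F = 11.062 × 1.00576656 / 1.00066689 = 11.118375 (INR/DKK).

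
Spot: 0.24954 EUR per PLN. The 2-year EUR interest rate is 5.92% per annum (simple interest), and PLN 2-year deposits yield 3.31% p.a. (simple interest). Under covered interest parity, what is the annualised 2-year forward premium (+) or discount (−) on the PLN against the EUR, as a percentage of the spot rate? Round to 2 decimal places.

+2.45%

T = 2 years.
F = S · g_EUR/g_PLN = 0.24954 × 1.118400/1.066200 = 0.26175721.
(F − S)/S ÷ T = (0.26175721 − 0.24954)/0.24954/2 = 0.024479 → 2.45%.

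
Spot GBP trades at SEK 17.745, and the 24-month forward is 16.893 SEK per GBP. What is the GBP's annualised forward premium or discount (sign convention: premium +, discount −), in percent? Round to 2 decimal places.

-2.40%

T = 2 years.
Period premium: (16.893 − 17.745)/17.745 = -0.0480135.
Per annum: -0.0480135 / 2 = -0.024007 = -2.40%.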